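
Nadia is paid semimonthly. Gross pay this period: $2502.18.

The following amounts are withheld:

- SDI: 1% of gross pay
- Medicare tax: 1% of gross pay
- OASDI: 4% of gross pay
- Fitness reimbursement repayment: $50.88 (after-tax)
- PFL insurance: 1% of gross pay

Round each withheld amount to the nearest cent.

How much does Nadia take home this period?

$2276.15

Medicare tax: $2502.18 × 0.01 = $25.02
OASDI: $2502.18 × 0.04 = $100.09
PFL insurance: $2502.18 × 0.01 = $25.02
SDI: $2502.18 × 0.01 = $25.02
Fitness reimbursement repayment: $50.88
Total deductions = $25.02 + $100.09 + $25.02 + $25.02 + $50.88 = $226.03
Net pay = $2502.18 − $226.03 = $2276.15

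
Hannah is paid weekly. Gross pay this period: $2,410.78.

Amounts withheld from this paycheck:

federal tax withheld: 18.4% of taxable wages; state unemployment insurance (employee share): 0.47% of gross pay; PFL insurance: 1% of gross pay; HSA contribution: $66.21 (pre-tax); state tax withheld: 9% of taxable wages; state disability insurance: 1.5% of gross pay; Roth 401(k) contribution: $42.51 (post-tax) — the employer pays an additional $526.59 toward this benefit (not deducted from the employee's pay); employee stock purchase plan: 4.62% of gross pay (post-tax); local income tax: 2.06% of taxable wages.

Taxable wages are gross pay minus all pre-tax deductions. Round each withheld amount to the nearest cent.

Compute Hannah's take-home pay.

HSA contribution: $66.21
Taxable wages = $2,410.78 − $66.21 = $2,344.57
Local income tax: $2,344.57 × 0.0206 = $48.30
Federal tax withheld: $2,344.57 × 0.184 = $431.40
State tax withheld: $2,344.57 × 0.09 = $211.01
State unemployment insurance (employee share): $2,410.78 × 0.0047 = $11.33
State disability insurance: $2,410.78 × 0.015 = $36.16
PFL insurance: $2,410.78 × 0.01 = $24.11
Employee stock purchase plan: $2,410.78 × 0.0462 = $111.38
Roth 401(k) contribution: $42.51
(Employer's $526.59 toward Roth 401(k) contribution is not withheld from the employee.)
Total deductions = $66.21 + $48.30 + $431.40 + $211.01 + $11.33 + $36.16 + $24.11 + $111.38 + $42.51 = $982.41
Net pay = $2,410.78 − $982.41 = $1,428.37

$1,428.37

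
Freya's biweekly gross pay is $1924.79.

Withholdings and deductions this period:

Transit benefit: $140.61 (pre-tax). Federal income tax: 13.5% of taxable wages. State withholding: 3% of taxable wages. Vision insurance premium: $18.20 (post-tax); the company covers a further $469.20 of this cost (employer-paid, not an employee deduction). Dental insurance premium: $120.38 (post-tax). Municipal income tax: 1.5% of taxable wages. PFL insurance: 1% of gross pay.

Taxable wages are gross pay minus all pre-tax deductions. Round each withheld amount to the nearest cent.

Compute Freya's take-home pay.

$1305.20

Transit benefit: $140.61
Taxable wages = $1924.79 − $140.61 = $1784.18
State withholding: $1784.18 × 0.03 = $53.53
Federal income tax: $1784.18 × 0.135 = $240.86
Municipal income tax: $1784.18 × 0.015 = $26.76
PFL insurance: $1924.79 × 0.01 = $19.25
Dental insurance premium: $120.38
Vision insurance premium: $18.20
(Employer's $469.20 toward vision insurance premium is not withheld from the employee.)
Total deductions = $140.61 + $53.53 + $240.86 + $26.76 + $19.25 + $120.38 + $18.20 = $619.59
Net pay = $1924.79 − $619.59 = $1305.20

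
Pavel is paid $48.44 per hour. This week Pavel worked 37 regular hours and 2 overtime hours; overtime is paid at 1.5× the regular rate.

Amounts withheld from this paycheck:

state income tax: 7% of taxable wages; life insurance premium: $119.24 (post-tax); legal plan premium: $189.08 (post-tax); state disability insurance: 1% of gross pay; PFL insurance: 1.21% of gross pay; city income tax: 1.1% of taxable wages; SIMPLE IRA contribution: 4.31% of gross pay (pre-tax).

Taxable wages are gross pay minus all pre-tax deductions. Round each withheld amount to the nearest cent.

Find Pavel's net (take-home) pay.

Regular pay: 37 × $48.44 = $1,792.28
Overtime pay: 2 × $48.44 × 1.5 = $145.32
Gross pay = $1,792.28 + $145.32 = $1,937.60
SIMPLE IRA contribution: $1,937.60 × 0.0431 = $83.51
Taxable wages = $1,937.60 − $83.51 = $1,854.09
City income tax: $1,854.09 × 0.011 = $20.39
State income tax: $1,854.09 × 0.07 = $129.79
State disability insurance: $1,937.60 × 0.01 = $19.38
PFL insurance: $1,937.60 × 0.0121 = $23.44
Legal plan premium: $189.08
Life insurance premium: $119.24
Total deductions = $83.51 + $20.39 + $129.79 + $19.38 + $23.44 + $189.08 + $119.24 = $584.83
Net pay = $1,937.60 − $584.83 = $1,352.77

$1,352.77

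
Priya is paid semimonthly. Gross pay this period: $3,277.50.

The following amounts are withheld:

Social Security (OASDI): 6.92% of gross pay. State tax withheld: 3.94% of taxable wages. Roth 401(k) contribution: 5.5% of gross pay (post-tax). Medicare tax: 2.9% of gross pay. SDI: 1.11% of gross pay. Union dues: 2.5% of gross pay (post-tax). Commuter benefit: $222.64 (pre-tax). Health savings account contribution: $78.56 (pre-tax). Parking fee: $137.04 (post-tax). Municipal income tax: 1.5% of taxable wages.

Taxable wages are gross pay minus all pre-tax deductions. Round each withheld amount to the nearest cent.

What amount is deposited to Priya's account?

$2,056.92

Commuter benefit: $222.64
Health savings account contribution: $78.56
Pre-tax total = $222.64 + $78.56 = $301.20
Taxable wages = $3,277.50 − $301.20 = $2,976.30
Municipal income tax: $2,976.30 × 0.015 = $44.64
State tax withheld: $2,976.30 × 0.0394 = $117.27
Social Security (OASDI): $3,277.50 × 0.0692 = $226.80
SDI: $3,277.50 × 0.0111 = $36.38
Medicare tax: $3,277.50 × 0.029 = $95.05
Roth 401(k) contribution: $3,277.50 × 0.055 = $180.26
Parking fee: $137.04
Union dues: $3,277.50 × 0.025 = $81.94
Total deductions = $222.64 + $78.56 + $44.64 + $117.27 + $226.80 + $36.38 + $95.05 + $180.26 + $137.04 + $81.94 = $1,220.58
Net pay = $3,277.50 − $1,220.58 = $2,056.92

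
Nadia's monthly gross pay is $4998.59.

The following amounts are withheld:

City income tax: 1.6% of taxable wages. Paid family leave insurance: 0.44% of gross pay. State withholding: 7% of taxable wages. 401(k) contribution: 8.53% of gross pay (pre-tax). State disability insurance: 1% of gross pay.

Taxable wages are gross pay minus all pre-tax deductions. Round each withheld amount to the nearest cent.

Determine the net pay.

401(k) contribution: $4998.59 × 0.0853 = $426.38
Taxable wages = $4998.59 − $426.38 = $4572.21
City income tax: $4572.21 × 0.016 = $73.16
State withholding: $4572.21 × 0.07 = $320.05
Paid family leave insurance: $4998.59 × 0.0044 = $21.99
State disability insurance: $4998.59 × 0.01 = $49.99
Total deductions = $426.38 + $73.16 + $320.05 + $21.99 + $49.99 = $891.57
Net pay = $4998.59 − $891.57 = $4107.02

$4107.02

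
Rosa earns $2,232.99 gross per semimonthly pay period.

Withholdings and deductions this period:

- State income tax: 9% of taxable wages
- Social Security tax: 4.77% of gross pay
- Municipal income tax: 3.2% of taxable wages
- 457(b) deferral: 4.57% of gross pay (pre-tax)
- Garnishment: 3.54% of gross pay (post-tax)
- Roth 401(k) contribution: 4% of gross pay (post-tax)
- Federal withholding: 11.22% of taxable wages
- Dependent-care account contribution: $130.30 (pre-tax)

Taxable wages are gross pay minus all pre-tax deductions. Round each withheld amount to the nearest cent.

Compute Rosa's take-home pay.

Dependent-care account contribution: $130.30
457(b) deferral: $2,232.99 × 0.0457 = $102.05
Pre-tax total = $130.30 + $102.05 = $232.35
Taxable wages = $2,232.99 − $232.35 = $2,000.64
Federal withholding: $2,000.64 × 0.1122 = $224.47
State income tax: $2,000.64 × 0.09 = $180.06
Municipal income tax: $2,000.64 × 0.032 = $64.02
Social Security tax: $2,232.99 × 0.0477 = $106.51
Garnishment: $2,232.99 × 0.0354 = $79.05
Roth 401(k) contribution: $2,232.99 × 0.04 = $89.32
Total deductions = $130.30 + $102.05 + $224.47 + $180.06 + $64.02 + $106.51 + $79.05 + $89.32 = $975.78
Net pay = $2,232.99 − $975.78 = $1,257.21

$1,257.21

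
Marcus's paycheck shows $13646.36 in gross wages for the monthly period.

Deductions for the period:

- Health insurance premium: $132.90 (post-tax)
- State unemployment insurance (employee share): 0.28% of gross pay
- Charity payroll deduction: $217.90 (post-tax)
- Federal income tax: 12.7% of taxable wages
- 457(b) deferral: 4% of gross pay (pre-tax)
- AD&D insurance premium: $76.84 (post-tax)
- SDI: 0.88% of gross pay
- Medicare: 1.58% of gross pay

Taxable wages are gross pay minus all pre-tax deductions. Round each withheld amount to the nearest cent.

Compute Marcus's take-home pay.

$10635.20

457(b) deferral: $13646.36 × 0.04 = $545.85
Taxable wages = $13646.36 − $545.85 = $13100.51
Federal income tax: $13100.51 × 0.127 = $1663.76
SDI: $13646.36 × 0.0088 = $120.09
Medicare: $13646.36 × 0.0158 = $215.61
State unemployment insurance (employee share): $13646.36 × 0.0028 = $38.21
Health insurance premium: $132.90
Charity payroll deduction: $217.90
AD&D insurance premium: $76.84
Total deductions = $545.85 + $1663.76 + $120.09 + $215.61 + $38.21 + $132.90 + $217.90 + $76.84 = $3011.16
Net pay = $13646.36 − $3011.16 = $10635.20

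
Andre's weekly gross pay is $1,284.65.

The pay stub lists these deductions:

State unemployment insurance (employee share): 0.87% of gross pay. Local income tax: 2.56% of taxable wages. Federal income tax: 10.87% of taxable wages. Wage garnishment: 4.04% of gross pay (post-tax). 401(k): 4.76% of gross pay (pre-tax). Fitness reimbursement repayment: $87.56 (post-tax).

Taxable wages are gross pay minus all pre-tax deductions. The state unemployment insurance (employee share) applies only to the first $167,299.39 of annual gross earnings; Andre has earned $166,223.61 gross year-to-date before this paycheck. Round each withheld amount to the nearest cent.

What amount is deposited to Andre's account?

$910.37

401(k): $1,284.65 × 0.0476 = $61.15
Taxable wages = $1,284.65 − $61.15 = $1,223.50
Local income tax: $1,223.50 × 0.0256 = $31.32
Federal income tax: $1,223.50 × 0.1087 = $132.99
State unemployment insurance (employee share): only $167,299.39 − $166,223.61 = $1,075.78 of this check is subject → $1,075.78 × 0.0087 = $9.36
Fitness reimbursement repayment: $87.56
Wage garnishment: $1,284.65 × 0.0404 = $51.90
Total deductions = $61.15 + $31.32 + $132.99 + $9.36 + $87.56 + $51.90 = $374.28
Net pay = $1,284.65 − $374.28 = $910.37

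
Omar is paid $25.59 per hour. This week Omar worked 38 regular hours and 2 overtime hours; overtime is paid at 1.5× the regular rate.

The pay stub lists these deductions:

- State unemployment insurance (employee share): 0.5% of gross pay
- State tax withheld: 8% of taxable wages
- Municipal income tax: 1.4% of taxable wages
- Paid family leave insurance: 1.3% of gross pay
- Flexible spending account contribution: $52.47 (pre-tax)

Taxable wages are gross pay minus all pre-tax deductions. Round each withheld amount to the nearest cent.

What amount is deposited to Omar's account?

$884.14

Regular pay: 38 × $25.59 = $972.42
Overtime pay: 2 × $25.59 × 1.5 = $76.77
Gross pay = $972.42 + $76.77 = $1049.19
Flexible spending account contribution: $52.47
Taxable wages = $1049.19 − $52.47 = $996.72
State tax withheld: $996.72 × 0.08 = $79.74
Municipal income tax: $996.72 × 0.014 = $13.95
Paid family leave insurance: $1049.19 × 0.013 = $13.64
State unemployment insurance (employee share): $1049.19 × 0.005 = $5.25
Total deductions = $52.47 + $79.74 + $13.95 + $13.64 + $5.25 = $165.05
Net pay = $1049.19 − $165.05 = $884.14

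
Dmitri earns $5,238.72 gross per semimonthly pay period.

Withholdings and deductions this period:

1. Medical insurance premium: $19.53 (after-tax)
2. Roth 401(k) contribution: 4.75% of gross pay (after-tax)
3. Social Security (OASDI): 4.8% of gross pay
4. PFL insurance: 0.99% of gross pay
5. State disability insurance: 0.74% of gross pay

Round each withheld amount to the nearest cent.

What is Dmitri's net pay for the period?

Social Security (OASDI): $5,238.72 × 0.048 = $251.46
PFL insurance: $5,238.72 × 0.0099 = $51.86
State disability insurance: $5,238.72 × 0.0074 = $38.77
Medical insurance premium: $19.53
Roth 401(k) contribution: $5,238.72 × 0.0475 = $248.84
Total deductions = $251.46 + $51.86 + $38.77 + $19.53 + $248.84 = $610.46
Net pay = $5,238.72 − $610.46 = $4,628.26

$4,628.26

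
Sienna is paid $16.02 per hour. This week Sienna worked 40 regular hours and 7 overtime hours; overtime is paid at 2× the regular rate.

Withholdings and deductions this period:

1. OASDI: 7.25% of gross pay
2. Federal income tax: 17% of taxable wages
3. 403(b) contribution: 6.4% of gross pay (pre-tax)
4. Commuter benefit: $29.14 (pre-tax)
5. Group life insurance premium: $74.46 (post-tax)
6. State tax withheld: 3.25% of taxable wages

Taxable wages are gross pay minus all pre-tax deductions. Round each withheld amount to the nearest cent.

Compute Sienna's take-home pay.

Regular pay: 40 × $16.02 = $640.80
Overtime pay: 7 × $16.02 × 2 = $224.28
Gross pay = $640.80 + $224.28 = $865.08
403(b) contribution: $865.08 × 0.064 = $55.37
Commuter benefit: $29.14
Pre-tax total = $55.37 + $29.14 = $84.51
Taxable wages = $865.08 − $84.51 = $780.57
State tax withheld: $780.57 × 0.0325 = $25.37
Federal income tax: $780.57 × 0.17 = $132.70
OASDI: $865.08 × 0.0725 = $62.72
Group life insurance premium: $74.46
Total deductions = $55.37 + $29.14 + $25.37 + $132.70 + $62.72 + $74.46 = $379.76
Net pay = $865.08 − $379.76 = $485.32

$485.32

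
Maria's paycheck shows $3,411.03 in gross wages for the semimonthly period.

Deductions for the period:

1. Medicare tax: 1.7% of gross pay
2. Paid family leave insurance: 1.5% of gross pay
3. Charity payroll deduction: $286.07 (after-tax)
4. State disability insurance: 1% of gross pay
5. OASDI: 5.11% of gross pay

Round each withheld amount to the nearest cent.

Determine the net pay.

Medicare tax: $3,411.03 × 0.017 = $57.99
State disability insurance: $3,411.03 × 0.01 = $34.11
OASDI: $3,411.03 × 0.0511 = $174.30
Paid family leave insurance: $3,411.03 × 0.015 = $51.17
Charity payroll deduction: $286.07
Total deductions = $57.99 + $34.11 + $174.30 + $51.17 + $286.07 = $603.64
Net pay = $3,411.03 − $603.64 = $2,807.39

$2,807.39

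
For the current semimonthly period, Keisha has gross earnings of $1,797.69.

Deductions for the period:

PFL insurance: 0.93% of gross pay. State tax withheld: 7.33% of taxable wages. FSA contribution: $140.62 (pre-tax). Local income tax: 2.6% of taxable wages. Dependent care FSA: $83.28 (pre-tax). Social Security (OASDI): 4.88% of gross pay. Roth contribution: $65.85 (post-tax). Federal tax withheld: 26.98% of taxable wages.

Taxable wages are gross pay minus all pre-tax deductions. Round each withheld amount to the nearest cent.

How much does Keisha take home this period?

$822.60

Dependent care FSA: $83.28
FSA contribution: $140.62
Pre-tax total = $83.28 + $140.62 = $223.90
Taxable wages = $1,797.69 − $223.90 = $1,573.79
State tax withheld: $1,573.79 × 0.0733 = $115.36
Federal tax withheld: $1,573.79 × 0.2698 = $424.61
Local income tax: $1,573.79 × 0.026 = $40.92
PFL insurance: $1,797.69 × 0.0093 = $16.72
Social Security (OASDI): $1,797.69 × 0.0488 = $87.73
Roth contribution: $65.85
Total deductions = $83.28 + $140.62 + $115.36 + $424.61 + $40.92 + $16.72 + $87.73 + $65.85 = $975.09
Net pay = $1,797.69 − $975.09 = $822.60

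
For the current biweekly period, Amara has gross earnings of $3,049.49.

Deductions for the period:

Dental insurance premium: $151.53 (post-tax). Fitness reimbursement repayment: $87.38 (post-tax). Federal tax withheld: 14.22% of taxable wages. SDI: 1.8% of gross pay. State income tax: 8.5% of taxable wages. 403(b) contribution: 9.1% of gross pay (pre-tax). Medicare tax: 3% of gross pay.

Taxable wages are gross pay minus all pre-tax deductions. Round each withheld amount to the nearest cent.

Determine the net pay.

$1,756.91

403(b) contribution: $3,049.49 × 0.091 = $277.50
Taxable wages = $3,049.49 − $277.50 = $2,771.99
State income tax: $2,771.99 × 0.085 = $235.62
Federal tax withheld: $2,771.99 × 0.1422 = $394.18
SDI: $3,049.49 × 0.018 = $54.89
Medicare tax: $3,049.49 × 0.03 = $91.48
Fitness reimbursement repayment: $87.38
Dental insurance premium: $151.53
Total deductions = $277.50 + $235.62 + $394.18 + $54.89 + $91.48 + $87.38 + $151.53 = $1,292.58
Net pay = $3,049.49 − $1,292.58 = $1,756.91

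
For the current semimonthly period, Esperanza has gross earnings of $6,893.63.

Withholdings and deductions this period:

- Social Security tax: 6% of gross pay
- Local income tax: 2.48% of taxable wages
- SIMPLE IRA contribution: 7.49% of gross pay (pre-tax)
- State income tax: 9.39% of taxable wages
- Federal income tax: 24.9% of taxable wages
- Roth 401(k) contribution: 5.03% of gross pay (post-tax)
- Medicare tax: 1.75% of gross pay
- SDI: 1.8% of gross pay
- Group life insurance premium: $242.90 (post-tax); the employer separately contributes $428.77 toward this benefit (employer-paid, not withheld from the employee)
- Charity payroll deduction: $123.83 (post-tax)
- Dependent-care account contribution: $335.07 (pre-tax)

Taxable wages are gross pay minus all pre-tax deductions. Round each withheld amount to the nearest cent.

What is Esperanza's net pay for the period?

$2,448.66

Dependent-care account contribution: $335.07
SIMPLE IRA contribution: $6,893.63 × 0.0749 = $516.33
Pre-tax total = $335.07 + $516.33 = $851.40
Taxable wages = $6,893.63 − $851.40 = $6,042.23
Local income tax: $6,042.23 × 0.0248 = $149.85
Federal income tax: $6,042.23 × 0.249 = $1,504.52
State income tax: $6,042.23 × 0.0939 = $567.37
Social Security tax: $6,893.63 × 0.06 = $413.62
SDI: $6,893.63 × 0.018 = $124.09
Medicare tax: $6,893.63 × 0.0175 = $120.64
Charity payroll deduction: $123.83
Roth 401(k) contribution: $6,893.63 × 0.0503 = $346.75
Group life insurance premium: $242.90
(Employer's $428.77 toward group life insurance premium is not withheld from the employee.)
Total deductions = $335.07 + $516.33 + $149.85 + $1,504.52 + $567.37 + $413.62 + $124.09 + $120.64 + $123.83 + $346.75 + $242.90 = $4,444.97
Net pay = $6,893.63 − $4,444.97 = $2,448.66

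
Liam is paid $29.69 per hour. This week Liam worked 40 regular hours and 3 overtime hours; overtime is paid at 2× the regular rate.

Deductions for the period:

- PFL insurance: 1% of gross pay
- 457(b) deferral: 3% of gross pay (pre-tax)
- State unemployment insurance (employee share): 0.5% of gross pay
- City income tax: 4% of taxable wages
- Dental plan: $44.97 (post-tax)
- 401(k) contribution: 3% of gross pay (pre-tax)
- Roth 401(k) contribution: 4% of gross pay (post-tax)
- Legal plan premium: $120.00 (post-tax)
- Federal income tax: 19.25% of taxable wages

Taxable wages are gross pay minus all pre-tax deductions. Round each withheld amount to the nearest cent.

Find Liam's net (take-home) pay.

$745.23

Regular pay: 40 × $29.69 = $1,187.60
Overtime pay: 3 × $29.69 × 2 = $178.14
Gross pay = $1,187.60 + $178.14 = $1,365.74
401(k) contribution: $1,365.74 × 0.03 = $40.97
457(b) deferral: $1,365.74 × 0.03 = $40.97
Pre-tax total = $40.97 + $40.97 = $81.94
Taxable wages = $1,365.74 − $81.94 = $1,283.80
City income tax: $1,283.80 × 0.04 = $51.35
Federal income tax: $1,283.80 × 0.1925 = $247.13
State unemployment insurance (employee share): $1,365.74 × 0.005 = $6.83
PFL insurance: $1,365.74 × 0.01 = $13.66
Roth 401(k) contribution: $1,365.74 × 0.04 = $54.63
Dental plan: $44.97
Legal plan premium: $120.00
Total deductions = $40.97 + $40.97 + $51.35 + $247.13 + $6.83 + $13.66 + $54.63 + $44.97 + $120.00 = $620.51
Net pay = $1,365.74 − $620.51 = $745.23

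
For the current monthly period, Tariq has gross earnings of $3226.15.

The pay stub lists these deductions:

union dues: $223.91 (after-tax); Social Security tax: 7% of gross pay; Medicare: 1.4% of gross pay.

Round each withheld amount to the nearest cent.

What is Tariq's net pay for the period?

Medicare: $3226.15 × 0.014 = $45.17
Social Security tax: $3226.15 × 0.07 = $225.83
Union dues: $223.91
Total deductions = $45.17 + $225.83 + $223.91 = $494.91
Net pay = $3226.15 − $494.91 = $2731.24

$2731.24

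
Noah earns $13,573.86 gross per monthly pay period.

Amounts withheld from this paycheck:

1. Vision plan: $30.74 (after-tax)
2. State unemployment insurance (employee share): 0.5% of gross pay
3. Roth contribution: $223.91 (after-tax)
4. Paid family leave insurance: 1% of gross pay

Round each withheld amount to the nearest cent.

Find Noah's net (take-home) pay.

Paid family leave insurance: $13,573.86 × 0.01 = $135.74
State unemployment insurance (employee share): $13,573.86 × 0.005 = $67.87
Vision plan: $30.74
Roth contribution: $223.91
Total deductions = $135.74 + $67.87 + $30.74 + $223.91 = $458.26
Net pay = $13,573.86 − $458.26 = $13,115.60

$13,115.60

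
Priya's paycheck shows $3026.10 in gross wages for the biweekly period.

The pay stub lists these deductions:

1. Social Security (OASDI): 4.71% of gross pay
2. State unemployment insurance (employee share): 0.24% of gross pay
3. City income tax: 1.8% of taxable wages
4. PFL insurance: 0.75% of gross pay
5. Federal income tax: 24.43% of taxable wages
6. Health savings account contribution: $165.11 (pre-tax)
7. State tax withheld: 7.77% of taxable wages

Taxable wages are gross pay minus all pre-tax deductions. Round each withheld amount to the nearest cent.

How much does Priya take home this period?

$1715.76

Health savings account contribution: $165.11
Taxable wages = $3026.10 − $165.11 = $2860.99
City income tax: $2860.99 × 0.018 = $51.50
Federal income tax: $2860.99 × 0.2443 = $698.94
State tax withheld: $2860.99 × 0.0777 = $222.30
PFL insurance: $3026.10 × 0.0075 = $22.70
Social Security (OASDI): $3026.10 × 0.0471 = $142.53
State unemployment insurance (employee share): $3026.10 × 0.0024 = $7.26
Total deductions = $165.11 + $51.50 + $698.94 + $222.30 + $22.70 + $142.53 + $7.26 = $1310.34
Net pay = $3026.10 − $1310.34 = $1715.76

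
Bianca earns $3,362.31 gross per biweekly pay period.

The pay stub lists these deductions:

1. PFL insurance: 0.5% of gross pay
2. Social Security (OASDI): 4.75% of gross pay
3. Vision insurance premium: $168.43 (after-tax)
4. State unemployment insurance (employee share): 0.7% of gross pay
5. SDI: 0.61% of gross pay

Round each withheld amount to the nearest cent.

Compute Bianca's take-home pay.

Social Security (OASDI): $3,362.31 × 0.0475 = $159.71
State unemployment insurance (employee share): $3,362.31 × 0.007 = $23.54
PFL insurance: $3,362.31 × 0.005 = $16.81
SDI: $3,362.31 × 0.0061 = $20.51
Vision insurance premium: $168.43
Total deductions = $159.71 + $23.54 + $16.81 + $20.51 + $168.43 = $389.00
Net pay = $3,362.31 − $389.00 = $2,973.31

$2,973.31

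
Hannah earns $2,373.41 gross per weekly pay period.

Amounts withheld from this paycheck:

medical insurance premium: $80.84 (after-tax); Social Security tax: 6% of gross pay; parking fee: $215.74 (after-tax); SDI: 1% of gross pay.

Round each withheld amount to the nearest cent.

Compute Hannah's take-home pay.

$1,910.70

SDI: $2,373.41 × 0.01 = $23.73
Social Security tax: $2,373.41 × 0.06 = $142.40
Parking fee: $215.74
Medical insurance premium: $80.84
Total deductions = $23.73 + $142.40 + $215.74 + $80.84 = $462.71
Net pay = $2,373.41 − $462.71 = $1,910.70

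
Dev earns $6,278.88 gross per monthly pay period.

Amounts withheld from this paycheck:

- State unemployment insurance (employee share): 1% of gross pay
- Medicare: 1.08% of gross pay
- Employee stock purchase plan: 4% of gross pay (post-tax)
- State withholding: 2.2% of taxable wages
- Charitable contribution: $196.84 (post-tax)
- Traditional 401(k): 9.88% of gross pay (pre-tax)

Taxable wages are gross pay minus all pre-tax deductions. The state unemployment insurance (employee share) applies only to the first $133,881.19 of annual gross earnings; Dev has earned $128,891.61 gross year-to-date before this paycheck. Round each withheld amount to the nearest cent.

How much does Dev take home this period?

Traditional 401(k): $6,278.88 × 0.0988 = $620.35
Taxable wages = $6,278.88 − $620.35 = $5,658.53
State withholding: $5,658.53 × 0.022 = $124.49
State unemployment insurance (employee share): only $133,881.19 − $128,891.61 = $4,989.58 of this check is subject → $4,989.58 × 0.01 = $49.90
Medicare: $6,278.88 × 0.0108 = $67.81
Charitable contribution: $196.84
Employee stock purchase plan: $6,278.88 × 0.04 = $251.16
Total deductions = $620.35 + $124.49 + $49.90 + $67.81 + $196.84 + $251.16 = $1,310.55
Net pay = $6,278.88 − $1,310.55 = $4,968.33

$4,968.33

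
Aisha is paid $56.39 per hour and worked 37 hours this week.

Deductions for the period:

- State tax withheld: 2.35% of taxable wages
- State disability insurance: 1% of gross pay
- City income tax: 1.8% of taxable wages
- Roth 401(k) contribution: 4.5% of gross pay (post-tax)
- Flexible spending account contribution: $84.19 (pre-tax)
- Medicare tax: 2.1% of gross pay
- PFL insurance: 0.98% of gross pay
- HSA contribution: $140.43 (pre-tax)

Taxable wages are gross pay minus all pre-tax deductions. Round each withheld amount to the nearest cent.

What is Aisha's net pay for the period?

$1,605.53

Gross pay: 37 × $56.39 = $2,086.43
HSA contribution: $140.43
Flexible spending account contribution: $84.19
Pre-tax total = $140.43 + $84.19 = $224.62
Taxable wages = $2,086.43 − $224.62 = $1,861.81
State tax withheld: $1,861.81 × 0.0235 = $43.75
City income tax: $1,861.81 × 0.018 = $33.51
State disability insurance: $2,086.43 × 0.01 = $20.86
PFL insurance: $2,086.43 × 0.0098 = $20.45
Medicare tax: $2,086.43 × 0.021 = $43.82
Roth 401(k) contribution: $2,086.43 × 0.045 = $93.89
Total deductions = $140.43 + $84.19 + $43.75 + $33.51 + $20.86 + $20.45 + $43.82 + $93.89 = $480.90
Net pay = $2,086.43 − $480.90 = $1,605.53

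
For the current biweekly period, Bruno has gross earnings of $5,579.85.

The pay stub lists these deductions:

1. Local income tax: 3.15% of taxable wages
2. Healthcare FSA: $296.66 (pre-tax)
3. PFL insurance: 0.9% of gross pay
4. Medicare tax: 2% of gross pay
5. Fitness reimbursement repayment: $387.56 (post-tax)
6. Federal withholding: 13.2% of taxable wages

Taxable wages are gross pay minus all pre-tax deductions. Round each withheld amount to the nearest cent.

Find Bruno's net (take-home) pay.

Healthcare FSA: $296.66
Taxable wages = $5,579.85 − $296.66 = $5,283.19
Federal withholding: $5,283.19 × 0.132 = $697.38
Local income tax: $5,283.19 × 0.0315 = $166.42
Medicare tax: $5,579.85 × 0.02 = $111.60
PFL insurance: $5,579.85 × 0.009 = $50.22
Fitness reimbursement repayment: $387.56
Total deductions = $296.66 + $697.38 + $166.42 + $111.60 + $50.22 + $387.56 = $1,709.84
Net pay = $5,579.85 − $1,709.84 = $3,870.01

$3,870.01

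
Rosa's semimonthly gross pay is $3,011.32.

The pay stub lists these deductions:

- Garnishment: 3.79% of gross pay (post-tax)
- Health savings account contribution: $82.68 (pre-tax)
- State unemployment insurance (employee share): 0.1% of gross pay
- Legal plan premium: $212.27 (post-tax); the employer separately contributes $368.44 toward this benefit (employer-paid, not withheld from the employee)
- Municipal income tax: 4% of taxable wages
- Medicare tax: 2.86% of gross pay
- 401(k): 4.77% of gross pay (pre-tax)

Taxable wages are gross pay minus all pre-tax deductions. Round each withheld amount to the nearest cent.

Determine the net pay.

401(k): $3,011.32 × 0.0477 = $143.64
Health savings account contribution: $82.68
Pre-tax total = $143.64 + $82.68 = $226.32
Taxable wages = $3,011.32 − $226.32 = $2,785.00
Municipal income tax: $2,785.00 × 0.04 = $111.40
State unemployment insurance (employee share): $3,011.32 × 0.001 = $3.01
Medicare tax: $3,011.32 × 0.0286 = $86.12
Garnishment: $3,011.32 × 0.0379 = $114.13
Legal plan premium: $212.27
(Employer's $368.44 toward legal plan premium is not withheld from the employee.)
Total deductions = $143.64 + $82.68 + $111.40 + $3.01 + $86.12 + $114.13 + $212.27 = $753.25
Net pay = $3,011.32 − $753.25 = $2,258.07

$2,258.07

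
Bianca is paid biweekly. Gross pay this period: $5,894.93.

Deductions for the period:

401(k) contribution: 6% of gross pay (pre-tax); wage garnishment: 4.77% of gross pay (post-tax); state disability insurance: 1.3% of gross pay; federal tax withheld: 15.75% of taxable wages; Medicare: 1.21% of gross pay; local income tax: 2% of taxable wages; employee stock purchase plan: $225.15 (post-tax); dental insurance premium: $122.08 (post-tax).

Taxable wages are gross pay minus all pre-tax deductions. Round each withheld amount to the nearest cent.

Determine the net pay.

401(k) contribution: $5,894.93 × 0.06 = $353.70
Taxable wages = $5,894.93 − $353.70 = $5,541.23
Local income tax: $5,541.23 × 0.02 = $110.82
Federal tax withheld: $5,541.23 × 0.1575 = $872.74
State disability insurance: $5,894.93 × 0.013 = $76.63
Medicare: $5,894.93 × 0.0121 = $71.33
Dental insurance premium: $122.08
Employee stock purchase plan: $225.15
Wage garnishment: $5,894.93 × 0.0477 = $281.19
Total deductions = $353.70 + $110.82 + $872.74 + $76.63 + $71.33 + $122.08 + $225.15 + $281.19 = $2,113.64
Net pay = $5,894.93 − $2,113.64 = $3,781.29

$3,781.29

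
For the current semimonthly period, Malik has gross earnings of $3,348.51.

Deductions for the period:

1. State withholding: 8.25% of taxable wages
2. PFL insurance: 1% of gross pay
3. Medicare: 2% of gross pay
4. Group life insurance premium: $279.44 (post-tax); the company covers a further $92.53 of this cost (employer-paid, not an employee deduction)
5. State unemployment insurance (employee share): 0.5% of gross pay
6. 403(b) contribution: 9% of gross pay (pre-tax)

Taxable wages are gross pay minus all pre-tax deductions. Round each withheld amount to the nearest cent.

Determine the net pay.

403(b) contribution: $3,348.51 × 0.09 = $301.37
Taxable wages = $3,348.51 − $301.37 = $3,047.14
State withholding: $3,047.14 × 0.0825 = $251.39
PFL insurance: $3,348.51 × 0.01 = $33.49
State unemployment insurance (employee share): $3,348.51 × 0.005 = $16.74
Medicare: $3,348.51 × 0.02 = $66.97
Group life insurance premium: $279.44
(Employer's $92.53 toward group life insurance premium is not withheld from the employee.)
Total deductions = $301.37 + $251.39 + $33.49 + $16.74 + $66.97 + $279.44 = $949.40
Net pay = $3,348.51 − $949.40 = $2,399.11

$2,399.11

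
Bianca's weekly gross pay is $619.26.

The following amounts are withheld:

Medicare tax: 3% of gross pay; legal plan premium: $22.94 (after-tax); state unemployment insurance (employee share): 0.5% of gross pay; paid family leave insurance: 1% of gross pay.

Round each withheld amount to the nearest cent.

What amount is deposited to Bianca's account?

State unemployment insurance (employee share): $619.26 × 0.005 = $3.10
Medicare tax: $619.26 × 0.03 = $18.58
Paid family leave insurance: $619.26 × 0.01 = $6.19
Legal plan premium: $22.94
Total deductions = $3.10 + $18.58 + $6.19 + $22.94 = $50.81
Net pay = $619.26 − $50.81 = $568.45

$568.45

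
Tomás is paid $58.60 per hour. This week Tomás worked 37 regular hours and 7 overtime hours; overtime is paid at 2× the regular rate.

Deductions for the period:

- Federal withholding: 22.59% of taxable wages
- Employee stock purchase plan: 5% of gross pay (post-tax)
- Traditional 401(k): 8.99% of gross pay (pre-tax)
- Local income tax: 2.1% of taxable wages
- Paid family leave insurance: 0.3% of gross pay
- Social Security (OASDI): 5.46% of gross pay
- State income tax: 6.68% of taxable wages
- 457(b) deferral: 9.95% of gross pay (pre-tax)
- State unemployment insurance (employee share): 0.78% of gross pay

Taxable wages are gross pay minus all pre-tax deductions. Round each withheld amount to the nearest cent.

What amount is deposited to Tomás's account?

$1,317.71

Regular pay: 37 × $58.60 = $2,168.20
Overtime pay: 7 × $58.60 × 2 = $820.40
Gross pay = $2,168.20 + $820.40 = $2,988.60
457(b) deferral: $2,988.60 × 0.0995 = $297.37
Traditional 401(k): $2,988.60 × 0.0899 = $268.68
Pre-tax total = $297.37 + $268.68 = $566.05
Taxable wages = $2,988.60 − $566.05 = $2,422.55
Local income tax: $2,422.55 × 0.021 = $50.87
State income tax: $2,422.55 × 0.0668 = $161.83
Federal withholding: $2,422.55 × 0.2259 = $547.25
Paid family leave insurance: $2,988.60 × 0.003 = $8.97
Social Security (OASDI): $2,988.60 × 0.0546 = $163.18
State unemployment insurance (employee share): $2,988.60 × 0.0078 = $23.31
Employee stock purchase plan: $2,988.60 × 0.05 = $149.43
Total deductions = $297.37 + $268.68 + $50.87 + $161.83 + $547.25 + $8.97 + $163.18 + $23.31 + $149.43 = $1,670.89
Net pay = $2,988.60 − $1,670.89 = $1,317.71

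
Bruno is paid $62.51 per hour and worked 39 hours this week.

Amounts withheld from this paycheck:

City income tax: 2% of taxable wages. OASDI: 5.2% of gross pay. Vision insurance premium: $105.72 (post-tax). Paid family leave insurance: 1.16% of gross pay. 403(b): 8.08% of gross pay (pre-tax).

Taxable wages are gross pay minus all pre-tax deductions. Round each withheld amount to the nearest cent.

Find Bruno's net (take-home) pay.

$1935.32

Gross pay: 39 × $62.51 = $2437.89
403(b): $2437.89 × 0.0808 = $196.98
Taxable wages = $2437.89 − $196.98 = $2240.91
City income tax: $2240.91 × 0.02 = $44.82
Paid family leave insurance: $2437.89 × 0.0116 = $28.28
OASDI: $2437.89 × 0.052 = $126.77
Vision insurance premium: $105.72
Total deductions = $196.98 + $44.82 + $28.28 + $126.77 + $105.72 = $502.57
Net pay = $2437.89 − $502.57 = $1935.32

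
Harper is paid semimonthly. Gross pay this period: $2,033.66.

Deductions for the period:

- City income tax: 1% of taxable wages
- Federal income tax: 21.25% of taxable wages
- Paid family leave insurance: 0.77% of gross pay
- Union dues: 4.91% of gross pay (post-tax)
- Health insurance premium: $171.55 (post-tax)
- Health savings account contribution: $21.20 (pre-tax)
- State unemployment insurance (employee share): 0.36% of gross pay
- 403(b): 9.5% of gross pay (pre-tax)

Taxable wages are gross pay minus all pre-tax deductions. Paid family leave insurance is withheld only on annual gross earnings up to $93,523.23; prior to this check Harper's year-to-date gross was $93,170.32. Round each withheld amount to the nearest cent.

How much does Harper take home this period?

$1,133.04

403(b): $2,033.66 × 0.095 = $193.20
Health savings account contribution: $21.20
Pre-tax total = $193.20 + $21.20 = $214.40
Taxable wages = $2,033.66 − $214.40 = $1,819.26
Federal income tax: $1,819.26 × 0.2125 = $386.59
City income tax: $1,819.26 × 0.01 = $18.19
Paid family leave insurance: only $93,523.23 − $93,170.32 = $352.91 of this check is subject → $352.91 × 0.0077 = $2.72
State unemployment insurance (employee share): $2,033.66 × 0.0036 = $7.32
Health insurance premium: $171.55
Union dues: $2,033.66 × 0.0491 = $99.85
Total deductions = $193.20 + $21.20 + $386.59 + $18.19 + $2.72 + $7.32 + $171.55 + $99.85 = $900.62
Net pay = $2,033.66 − $900.62 = $1,133.04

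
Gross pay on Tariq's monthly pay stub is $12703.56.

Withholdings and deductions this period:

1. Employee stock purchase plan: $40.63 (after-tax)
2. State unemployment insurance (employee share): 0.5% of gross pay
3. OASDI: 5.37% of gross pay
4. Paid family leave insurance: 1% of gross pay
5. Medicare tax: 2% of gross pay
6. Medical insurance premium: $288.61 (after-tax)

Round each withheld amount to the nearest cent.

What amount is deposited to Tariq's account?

Paid family leave insurance: $12703.56 × 0.01 = $127.04
State unemployment insurance (employee share): $12703.56 × 0.005 = $63.52
Medicare tax: $12703.56 × 0.02 = $254.07
OASDI: $12703.56 × 0.0537 = $682.18
Employee stock purchase plan: $40.63
Medical insurance premium: $288.61
Total deductions = $127.04 + $63.52 + $254.07 + $682.18 + $40.63 + $288.61 = $1456.05
Net pay = $12703.56 − $1456.05 = $11247.51

$11247.51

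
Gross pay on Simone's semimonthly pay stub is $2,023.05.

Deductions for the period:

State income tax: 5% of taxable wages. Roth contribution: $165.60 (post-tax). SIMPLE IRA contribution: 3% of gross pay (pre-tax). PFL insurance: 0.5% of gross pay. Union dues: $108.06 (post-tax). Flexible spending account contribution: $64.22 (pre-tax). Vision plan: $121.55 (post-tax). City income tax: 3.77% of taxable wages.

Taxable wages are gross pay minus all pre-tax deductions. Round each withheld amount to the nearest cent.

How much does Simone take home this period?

Flexible spending account contribution: $64.22
SIMPLE IRA contribution: $2,023.05 × 0.03 = $60.69
Pre-tax total = $64.22 + $60.69 = $124.91
Taxable wages = $2,023.05 − $124.91 = $1,898.14
City income tax: $1,898.14 × 0.0377 = $71.56
State income tax: $1,898.14 × 0.05 = $94.91
PFL insurance: $2,023.05 × 0.005 = $10.12
Union dues: $108.06
Vision plan: $121.55
Roth contribution: $165.60
Total deductions = $64.22 + $60.69 + $71.56 + $94.91 + $10.12 + $108.06 + $121.55 + $165.60 = $696.71
Net pay = $2,023.05 − $696.71 = $1,326.34

$1,326.34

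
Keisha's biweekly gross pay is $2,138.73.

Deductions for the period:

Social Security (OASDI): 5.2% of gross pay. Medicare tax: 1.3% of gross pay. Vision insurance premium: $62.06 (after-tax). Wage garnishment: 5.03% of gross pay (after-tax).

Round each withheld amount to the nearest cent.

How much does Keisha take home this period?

Social Security (OASDI): $2,138.73 × 0.052 = $111.21
Medicare tax: $2,138.73 × 0.013 = $27.80
Wage garnishment: $2,138.73 × 0.0503 = $107.58
Vision insurance premium: $62.06
Total deductions = $111.21 + $27.80 + $107.58 + $62.06 = $308.65
Net pay = $2,138.73 − $308.65 = $1,830.08

$1,830.08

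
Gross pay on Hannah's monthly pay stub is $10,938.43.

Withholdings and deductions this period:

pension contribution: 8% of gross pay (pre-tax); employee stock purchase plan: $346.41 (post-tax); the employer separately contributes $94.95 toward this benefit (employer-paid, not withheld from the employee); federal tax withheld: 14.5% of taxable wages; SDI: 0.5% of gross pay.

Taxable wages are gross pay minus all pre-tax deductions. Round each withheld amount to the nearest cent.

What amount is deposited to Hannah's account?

$8,203.07

Pension contribution: $10,938.43 × 0.08 = $875.07
Taxable wages = $10,938.43 − $875.07 = $10,063.36
Federal tax withheld: $10,063.36 × 0.145 = $1,459.19
SDI: $10,938.43 × 0.005 = $54.69
Employee stock purchase plan: $346.41
(Employer's $94.95 toward employee stock purchase plan is not withheld from the employee.)
Total deductions = $875.07 + $1,459.19 + $54.69 + $346.41 = $2,735.36
Net pay = $10,938.43 − $2,735.36 = $8,203.07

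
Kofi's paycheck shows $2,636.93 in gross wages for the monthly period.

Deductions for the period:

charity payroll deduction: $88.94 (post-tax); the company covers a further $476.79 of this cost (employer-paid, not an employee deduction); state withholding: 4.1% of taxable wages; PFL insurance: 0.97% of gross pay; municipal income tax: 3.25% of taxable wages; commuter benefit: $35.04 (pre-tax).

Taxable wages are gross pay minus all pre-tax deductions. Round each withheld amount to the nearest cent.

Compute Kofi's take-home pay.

Commuter benefit: $35.04
Taxable wages = $2,636.93 − $35.04 = $2,601.89
Municipal income tax: $2,601.89 × 0.0325 = $84.56
State withholding: $2,601.89 × 0.041 = $106.68
PFL insurance: $2,636.93 × 0.0097 = $25.58
Charity payroll deduction: $88.94
(Employer's $476.79 toward charity payroll deduction is not withheld from the employee.)
Total deductions = $35.04 + $84.56 + $106.68 + $25.58 + $88.94 = $340.80
Net pay = $2,636.93 − $340.80 = $2,296.13

$2,296.13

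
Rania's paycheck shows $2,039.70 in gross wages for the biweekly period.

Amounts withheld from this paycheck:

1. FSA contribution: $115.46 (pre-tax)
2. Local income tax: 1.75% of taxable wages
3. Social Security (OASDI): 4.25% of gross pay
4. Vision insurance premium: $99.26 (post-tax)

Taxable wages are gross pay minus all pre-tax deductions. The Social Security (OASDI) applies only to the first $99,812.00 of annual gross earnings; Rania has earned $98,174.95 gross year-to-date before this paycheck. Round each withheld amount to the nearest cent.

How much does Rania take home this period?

FSA contribution: $115.46
Taxable wages = $2,039.70 − $115.46 = $1,924.24
Local income tax: $1,924.24 × 0.0175 = $33.67
Social Security (OASDI): only $99,812.00 − $98,174.95 = $1,637.05 of this check is subject → $1,637.05 × 0.0425 = $69.57
Vision insurance premium: $99.26
Total deductions = $115.46 + $33.67 + $69.57 + $99.26 = $317.96
Net pay = $2,039.70 − $317.96 = $1,721.74

$1,721.74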